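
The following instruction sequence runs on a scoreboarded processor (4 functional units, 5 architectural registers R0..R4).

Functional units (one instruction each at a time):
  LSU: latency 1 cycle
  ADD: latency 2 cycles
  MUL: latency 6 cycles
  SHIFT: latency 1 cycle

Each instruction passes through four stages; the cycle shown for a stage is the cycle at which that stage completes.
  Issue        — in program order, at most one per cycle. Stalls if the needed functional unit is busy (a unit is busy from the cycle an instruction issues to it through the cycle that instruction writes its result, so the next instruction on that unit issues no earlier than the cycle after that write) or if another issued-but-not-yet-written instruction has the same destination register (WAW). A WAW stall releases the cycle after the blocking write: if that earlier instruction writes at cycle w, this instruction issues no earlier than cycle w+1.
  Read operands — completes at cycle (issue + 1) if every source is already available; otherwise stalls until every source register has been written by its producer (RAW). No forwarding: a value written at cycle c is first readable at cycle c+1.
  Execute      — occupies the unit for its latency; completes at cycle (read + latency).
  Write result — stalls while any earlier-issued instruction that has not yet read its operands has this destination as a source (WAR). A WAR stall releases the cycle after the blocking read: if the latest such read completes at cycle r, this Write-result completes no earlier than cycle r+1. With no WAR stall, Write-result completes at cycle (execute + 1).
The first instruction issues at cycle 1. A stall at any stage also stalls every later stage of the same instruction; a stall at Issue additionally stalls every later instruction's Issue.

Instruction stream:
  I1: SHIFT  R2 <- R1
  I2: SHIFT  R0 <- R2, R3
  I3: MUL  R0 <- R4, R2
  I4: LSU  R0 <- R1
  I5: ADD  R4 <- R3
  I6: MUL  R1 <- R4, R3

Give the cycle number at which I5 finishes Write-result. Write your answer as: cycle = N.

cycle = 23

cycle 1: I1 dispatched to SHIFT
cycle 2: I1 operands ready
cycle 3: I1 complete
cycle 4: R2←I1
cycle 5: I2 dispatched to SHIFT
cycle 6: I2 operands ready
cycle 7: I2 complete
cycle 8: R0←I2
cycle 9: I3 dispatched to MUL
cycle 10: I3 operands ready
cycle 16: I3 complete
cycle 17: R0←I3
cycle 18: I4 dispatched to LSU
cycle 19: I4 operands ready; I5 dispatched to ADD
cycle 20: I4 complete; I5 operands ready; I6 dispatched to MUL
cycle 21: R0←I4
cycle 22: I5 complete
cycle 23: R4←I5
cycle 24: I6 operands ready
cycle 30: I6 complete
cycle 31: R1←I6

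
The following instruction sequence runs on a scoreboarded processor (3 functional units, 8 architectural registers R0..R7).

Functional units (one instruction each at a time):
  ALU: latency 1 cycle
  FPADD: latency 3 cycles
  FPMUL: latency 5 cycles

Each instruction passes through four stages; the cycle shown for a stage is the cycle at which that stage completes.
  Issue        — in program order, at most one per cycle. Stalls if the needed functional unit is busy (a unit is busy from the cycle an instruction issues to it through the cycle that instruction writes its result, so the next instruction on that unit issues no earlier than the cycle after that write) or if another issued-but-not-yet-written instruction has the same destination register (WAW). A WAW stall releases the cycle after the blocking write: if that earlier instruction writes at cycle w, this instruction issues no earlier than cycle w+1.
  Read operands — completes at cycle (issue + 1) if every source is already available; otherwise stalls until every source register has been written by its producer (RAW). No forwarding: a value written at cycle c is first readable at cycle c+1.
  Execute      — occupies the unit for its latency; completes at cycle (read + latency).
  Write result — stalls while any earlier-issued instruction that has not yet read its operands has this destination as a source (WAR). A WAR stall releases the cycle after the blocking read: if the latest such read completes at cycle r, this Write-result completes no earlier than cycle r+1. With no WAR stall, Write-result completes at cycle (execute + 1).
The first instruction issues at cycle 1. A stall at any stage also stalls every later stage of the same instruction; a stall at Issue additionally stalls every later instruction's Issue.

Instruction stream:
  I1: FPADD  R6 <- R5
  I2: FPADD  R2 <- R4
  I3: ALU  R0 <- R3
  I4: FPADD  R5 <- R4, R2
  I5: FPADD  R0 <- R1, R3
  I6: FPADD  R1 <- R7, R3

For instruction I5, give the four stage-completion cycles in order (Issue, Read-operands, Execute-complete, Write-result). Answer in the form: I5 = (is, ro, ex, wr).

I5 = (19, 20, 23, 24)

I1: IS=1 RO=2 EX=5 WR=6
I2: IS=7 RO=8 EX=11 WR=12  [struct: FPADD busy until I1 writes@6]
I3: IS=8 RO=9 EX=10 WR=11
I4: IS=13 RO=14 EX=17 WR=18  [struct: FPADD busy until I2 writes@12]
I5: IS=19 RO=20 EX=23 WR=24  [struct: FPADD busy until I4 writes@18]
I6: IS=25 RO=26 EX=29 WR=30  [struct: FPADD busy until I5 writes@24]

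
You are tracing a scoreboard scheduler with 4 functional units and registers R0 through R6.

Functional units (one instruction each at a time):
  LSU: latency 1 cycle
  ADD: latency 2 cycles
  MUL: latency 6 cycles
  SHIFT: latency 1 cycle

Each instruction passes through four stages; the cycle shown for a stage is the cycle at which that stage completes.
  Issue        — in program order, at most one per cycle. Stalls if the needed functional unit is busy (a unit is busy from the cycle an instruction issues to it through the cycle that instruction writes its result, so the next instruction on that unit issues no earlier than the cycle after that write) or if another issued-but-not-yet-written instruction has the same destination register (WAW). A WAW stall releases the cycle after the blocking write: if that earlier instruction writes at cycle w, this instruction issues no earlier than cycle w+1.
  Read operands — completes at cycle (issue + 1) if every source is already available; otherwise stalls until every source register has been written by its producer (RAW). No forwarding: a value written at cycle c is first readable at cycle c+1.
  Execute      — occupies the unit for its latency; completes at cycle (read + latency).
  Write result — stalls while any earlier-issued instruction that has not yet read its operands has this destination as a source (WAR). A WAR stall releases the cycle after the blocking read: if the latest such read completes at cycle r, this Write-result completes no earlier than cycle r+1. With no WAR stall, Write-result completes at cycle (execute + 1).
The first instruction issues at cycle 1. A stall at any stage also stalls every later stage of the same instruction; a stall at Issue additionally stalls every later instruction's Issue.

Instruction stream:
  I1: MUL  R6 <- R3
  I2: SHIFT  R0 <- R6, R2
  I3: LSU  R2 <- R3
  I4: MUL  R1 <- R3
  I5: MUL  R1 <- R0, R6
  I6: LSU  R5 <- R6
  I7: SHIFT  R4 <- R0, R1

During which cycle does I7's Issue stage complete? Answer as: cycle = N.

I1  is:1  ro:2  ex:8  wr:9
I2  is:2  ro:10  ex:11  wr:12  — RAW R6: wait I1 write@9
I3  is:3  ro:4  ex:5  wr:11  — WAR R2: wait I2 read@10
I4  is:10  ro:11  ex:17  wr:18  — struct: MUL busy until I1 writes@9
I5  is:19  ro:20  ex:26  wr:27  — struct: MUL busy until I4 writes@18
I6  is:20  ro:21  ex:22  wr:23
I7  is:21  ro:28  ex:29  wr:30  — RAW R1: wait I5 write@27

cycle = 21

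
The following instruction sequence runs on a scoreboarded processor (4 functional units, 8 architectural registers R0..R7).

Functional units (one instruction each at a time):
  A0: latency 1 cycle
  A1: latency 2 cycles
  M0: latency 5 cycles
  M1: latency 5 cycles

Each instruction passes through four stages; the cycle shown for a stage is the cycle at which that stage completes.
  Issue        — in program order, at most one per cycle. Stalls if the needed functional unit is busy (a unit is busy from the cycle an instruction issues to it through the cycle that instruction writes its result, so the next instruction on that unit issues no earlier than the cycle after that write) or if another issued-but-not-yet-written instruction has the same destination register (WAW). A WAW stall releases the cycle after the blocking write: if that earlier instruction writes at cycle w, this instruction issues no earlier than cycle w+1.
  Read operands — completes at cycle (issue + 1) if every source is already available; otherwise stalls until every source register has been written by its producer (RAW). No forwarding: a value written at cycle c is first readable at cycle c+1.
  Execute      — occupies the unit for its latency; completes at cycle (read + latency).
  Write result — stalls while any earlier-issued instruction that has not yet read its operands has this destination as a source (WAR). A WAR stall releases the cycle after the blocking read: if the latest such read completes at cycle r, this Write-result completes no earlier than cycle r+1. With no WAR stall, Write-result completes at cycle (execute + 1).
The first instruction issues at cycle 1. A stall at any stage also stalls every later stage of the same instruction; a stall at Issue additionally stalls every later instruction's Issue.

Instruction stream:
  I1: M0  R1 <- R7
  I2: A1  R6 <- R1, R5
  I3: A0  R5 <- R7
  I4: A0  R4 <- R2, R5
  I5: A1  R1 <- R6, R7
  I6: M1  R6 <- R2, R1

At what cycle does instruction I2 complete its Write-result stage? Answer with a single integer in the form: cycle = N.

cycle = 12

c1: issue I1 (M0)
c2: I1 read-ops; issue I2 (A1)
c3: issue I3 (A0)
c4: I3 read-ops
c5: I3 finished on A0
c7: I1 finished on M0
c8: I1→R1
c9: I2 read-ops
c10: I3→R5
c11: I2 finished on A1; issue I4 (A0)
c12: I2→R6; I4 read-ops
c13: I4 finished on A0; issue I5 (A1)
c14: I4→R4; I5 read-ops; issue I6 (M1)
c16: I5 finished on A1
c17: I5→R1
c18: I6 read-ops
c23: I6 finished on M1
c24: I6→R6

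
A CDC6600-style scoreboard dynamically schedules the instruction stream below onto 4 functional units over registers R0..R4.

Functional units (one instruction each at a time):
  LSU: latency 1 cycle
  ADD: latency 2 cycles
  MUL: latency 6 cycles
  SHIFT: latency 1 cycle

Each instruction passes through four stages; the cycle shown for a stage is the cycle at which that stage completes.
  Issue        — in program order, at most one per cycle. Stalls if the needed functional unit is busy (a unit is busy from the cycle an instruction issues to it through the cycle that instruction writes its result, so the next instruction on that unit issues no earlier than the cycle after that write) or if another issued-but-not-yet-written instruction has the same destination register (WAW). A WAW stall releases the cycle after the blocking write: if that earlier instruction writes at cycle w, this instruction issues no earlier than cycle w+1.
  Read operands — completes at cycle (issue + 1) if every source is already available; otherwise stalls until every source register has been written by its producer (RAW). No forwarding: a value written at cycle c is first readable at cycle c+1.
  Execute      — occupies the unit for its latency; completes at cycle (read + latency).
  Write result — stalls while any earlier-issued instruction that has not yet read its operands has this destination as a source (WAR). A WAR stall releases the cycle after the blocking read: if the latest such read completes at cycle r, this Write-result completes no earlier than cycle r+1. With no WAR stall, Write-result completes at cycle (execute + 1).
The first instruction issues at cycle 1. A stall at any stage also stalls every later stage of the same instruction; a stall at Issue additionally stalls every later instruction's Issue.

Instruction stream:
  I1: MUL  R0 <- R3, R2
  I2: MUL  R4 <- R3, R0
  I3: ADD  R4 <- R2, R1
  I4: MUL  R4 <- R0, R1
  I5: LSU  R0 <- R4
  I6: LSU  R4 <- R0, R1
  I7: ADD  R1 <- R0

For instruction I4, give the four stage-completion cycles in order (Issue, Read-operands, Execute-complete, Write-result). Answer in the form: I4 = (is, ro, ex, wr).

cycle 1: I1 issues→MUL
cycle 2: I1 reads
cycle 8: I1 exec-done
cycle 9: I1 writes R0
cycle 10: I2 issues→MUL
cycle 11: I2 reads
cycle 17: I2 exec-done
cycle 18: I2 writes R4
cycle 19: I3 issues→ADD
cycle 20: I3 reads
cycle 22: I3 exec-done
cycle 23: I3 writes R4
cycle 24: I4 issues→MUL
cycle 25: I4 reads; I5 issues→LSU
cycle 31: I4 exec-done
cycle 32: I4 writes R4
cycle 33: I5 reads
cycle 34: I5 exec-done
cycle 35: I5 writes R0
cycle 36: I6 issues→LSU
cycle 37: I6 reads; I7 issues→ADD
cycle 38: I6 exec-done; I7 reads
cycle 39: I6 writes R4
cycle 40: I7 exec-done
cycle 41: I7 writes R1

I4 = (24, 25, 31, 32)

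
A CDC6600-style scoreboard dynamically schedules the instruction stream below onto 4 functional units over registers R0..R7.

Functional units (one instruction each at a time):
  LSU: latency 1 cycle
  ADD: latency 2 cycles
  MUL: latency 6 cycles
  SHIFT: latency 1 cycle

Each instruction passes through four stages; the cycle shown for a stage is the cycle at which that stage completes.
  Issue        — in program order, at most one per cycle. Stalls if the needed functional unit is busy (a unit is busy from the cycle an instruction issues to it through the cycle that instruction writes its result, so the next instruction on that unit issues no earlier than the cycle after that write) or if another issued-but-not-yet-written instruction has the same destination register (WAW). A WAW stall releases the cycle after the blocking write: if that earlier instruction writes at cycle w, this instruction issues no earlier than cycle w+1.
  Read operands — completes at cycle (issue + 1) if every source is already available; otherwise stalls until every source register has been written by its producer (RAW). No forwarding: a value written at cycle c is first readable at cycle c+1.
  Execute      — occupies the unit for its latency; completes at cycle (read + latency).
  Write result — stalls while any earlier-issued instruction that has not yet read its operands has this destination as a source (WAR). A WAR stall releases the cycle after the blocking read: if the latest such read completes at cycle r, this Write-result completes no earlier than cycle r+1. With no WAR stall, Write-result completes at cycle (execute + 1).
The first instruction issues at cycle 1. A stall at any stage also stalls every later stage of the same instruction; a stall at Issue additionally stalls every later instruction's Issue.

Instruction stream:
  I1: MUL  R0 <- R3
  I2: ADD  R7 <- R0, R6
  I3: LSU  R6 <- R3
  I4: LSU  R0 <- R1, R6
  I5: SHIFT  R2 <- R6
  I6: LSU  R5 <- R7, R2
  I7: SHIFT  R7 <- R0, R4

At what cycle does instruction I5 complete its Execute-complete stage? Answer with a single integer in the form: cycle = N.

cycle = 15

I1  is:1  ro:2  ex:8  wr:9
I2  is:2  ro:10  ex:12  wr:13  — RAW R0: wait I1 write@9
I3  is:3  ro:4  ex:5  wr:11  — WAR R6: wait I2 read@10
I4  is:12  ro:13  ex:14  wr:15  — struct: LSU busy until I3 writes@11
I5  is:13  ro:14  ex:15  wr:16
I6  is:16  ro:17  ex:18  wr:19  — struct: LSU busy until I4 writes@15
I7  is:17  ro:18  ex:19  wr:20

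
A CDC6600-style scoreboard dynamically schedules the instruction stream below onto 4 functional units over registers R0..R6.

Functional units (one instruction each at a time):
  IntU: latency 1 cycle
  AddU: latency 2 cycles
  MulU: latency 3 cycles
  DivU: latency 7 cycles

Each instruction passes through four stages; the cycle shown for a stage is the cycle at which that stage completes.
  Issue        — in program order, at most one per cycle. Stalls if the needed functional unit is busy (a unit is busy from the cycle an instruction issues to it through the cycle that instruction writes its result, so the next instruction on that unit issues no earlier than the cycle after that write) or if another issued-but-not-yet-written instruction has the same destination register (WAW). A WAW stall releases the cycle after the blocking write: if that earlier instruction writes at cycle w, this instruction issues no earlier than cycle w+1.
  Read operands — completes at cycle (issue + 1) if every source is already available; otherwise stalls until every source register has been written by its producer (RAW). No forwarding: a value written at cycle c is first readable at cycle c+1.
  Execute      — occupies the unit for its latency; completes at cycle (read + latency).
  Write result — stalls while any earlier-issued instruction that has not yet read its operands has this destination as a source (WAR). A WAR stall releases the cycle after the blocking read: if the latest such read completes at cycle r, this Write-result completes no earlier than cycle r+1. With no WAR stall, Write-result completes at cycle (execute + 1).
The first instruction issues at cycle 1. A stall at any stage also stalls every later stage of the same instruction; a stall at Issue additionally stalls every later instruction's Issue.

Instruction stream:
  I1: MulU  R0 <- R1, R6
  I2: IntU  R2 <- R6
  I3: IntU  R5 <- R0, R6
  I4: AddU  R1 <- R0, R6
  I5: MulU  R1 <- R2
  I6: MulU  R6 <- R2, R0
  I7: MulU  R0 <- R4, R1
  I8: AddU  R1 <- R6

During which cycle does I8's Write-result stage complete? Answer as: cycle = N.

cycle = 29

[1] I1 dispatched to MulU
[2] I1 operands ready | I2 dispatched to IntU
[3] I2 operands ready
[4] I2 complete
[5] I1 complete | R2←I2
[6] R0←I1 | I3 dispatched to IntU
[7] I3 operands ready | I4 dispatched to AddU
[8] I3 complete | I4 operands ready
[9] R5←I3
[10] I4 complete
[11] R1←I4
[12] I5 dispatched to MulU
[13] I5 operands ready
[16] I5 complete
[17] R1←I5
[18] I6 dispatched to MulU
[19] I6 operands ready
[22] I6 complete
[23] R6←I6
[24] I7 dispatched to MulU
[25] I7 operands ready | I8 dispatched to AddU
[26] I8 operands ready
[28] I7 complete | I8 complete
[29] R0←I7 | R1←I8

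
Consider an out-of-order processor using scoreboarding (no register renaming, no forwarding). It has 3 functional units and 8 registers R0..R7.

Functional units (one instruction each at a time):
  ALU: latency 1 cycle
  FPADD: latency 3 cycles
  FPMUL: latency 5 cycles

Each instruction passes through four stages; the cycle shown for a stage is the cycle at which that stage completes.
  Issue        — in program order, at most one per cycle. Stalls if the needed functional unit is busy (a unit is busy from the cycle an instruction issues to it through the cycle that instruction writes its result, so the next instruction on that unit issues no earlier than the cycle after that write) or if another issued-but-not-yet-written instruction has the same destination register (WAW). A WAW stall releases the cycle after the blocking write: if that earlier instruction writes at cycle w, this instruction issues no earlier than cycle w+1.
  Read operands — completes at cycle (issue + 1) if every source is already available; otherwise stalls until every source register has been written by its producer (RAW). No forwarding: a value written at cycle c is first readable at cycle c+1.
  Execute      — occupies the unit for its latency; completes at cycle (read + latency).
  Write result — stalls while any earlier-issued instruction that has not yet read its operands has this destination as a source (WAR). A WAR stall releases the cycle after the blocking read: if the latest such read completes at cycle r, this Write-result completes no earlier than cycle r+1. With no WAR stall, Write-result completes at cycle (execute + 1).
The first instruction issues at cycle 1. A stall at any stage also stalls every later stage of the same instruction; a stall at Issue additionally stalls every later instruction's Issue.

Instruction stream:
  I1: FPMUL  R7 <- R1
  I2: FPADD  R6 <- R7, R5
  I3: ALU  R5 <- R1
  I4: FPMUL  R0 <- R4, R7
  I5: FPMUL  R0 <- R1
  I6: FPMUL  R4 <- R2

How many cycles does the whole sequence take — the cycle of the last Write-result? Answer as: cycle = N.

cycle = 32

[1] issue I1 (FPMUL)
[2] I1 read-ops; issue I2 (FPADD)
[3] issue I3 (ALU)
[4] I3 read-ops
[5] I3 finished on ALU
[7] I1 finished on FPMUL
[8] I1→R7
[9] I2 read-ops; issue I4 (FPMUL)
[10] I3→R5; I4 read-ops
[12] I2 finished on FPADD
[13] I2→R6
[15] I4 finished on FPMUL
[16] I4→R0
[17] issue I5 (FPMUL)
[18] I5 read-ops
[23] I5 finished on FPMUL
[24] I5→R0
[25] issue I6 (FPMUL)
[26] I6 read-ops
[31] I6 finished on FPMUL
[32] I6→R4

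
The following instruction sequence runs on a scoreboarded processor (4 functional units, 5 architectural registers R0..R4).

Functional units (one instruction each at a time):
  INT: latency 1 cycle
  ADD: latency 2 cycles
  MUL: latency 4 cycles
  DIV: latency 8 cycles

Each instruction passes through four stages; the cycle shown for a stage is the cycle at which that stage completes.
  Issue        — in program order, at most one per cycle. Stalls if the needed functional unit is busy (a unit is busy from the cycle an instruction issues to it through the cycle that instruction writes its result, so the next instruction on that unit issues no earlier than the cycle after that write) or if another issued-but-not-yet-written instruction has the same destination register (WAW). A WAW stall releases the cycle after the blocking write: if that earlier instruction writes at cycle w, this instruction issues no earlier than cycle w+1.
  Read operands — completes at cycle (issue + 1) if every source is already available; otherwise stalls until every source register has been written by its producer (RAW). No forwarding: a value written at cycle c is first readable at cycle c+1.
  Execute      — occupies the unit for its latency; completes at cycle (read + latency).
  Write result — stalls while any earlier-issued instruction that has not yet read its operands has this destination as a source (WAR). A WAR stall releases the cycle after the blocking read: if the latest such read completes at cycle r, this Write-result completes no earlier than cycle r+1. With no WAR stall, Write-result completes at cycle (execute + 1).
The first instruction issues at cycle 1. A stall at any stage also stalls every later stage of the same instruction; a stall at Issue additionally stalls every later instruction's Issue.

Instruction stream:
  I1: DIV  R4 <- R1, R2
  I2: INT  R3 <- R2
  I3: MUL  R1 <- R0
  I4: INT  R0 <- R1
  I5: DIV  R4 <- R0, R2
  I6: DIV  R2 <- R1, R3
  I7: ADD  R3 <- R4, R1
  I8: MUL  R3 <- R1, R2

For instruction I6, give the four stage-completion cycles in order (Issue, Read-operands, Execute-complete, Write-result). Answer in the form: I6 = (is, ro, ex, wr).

I6 = (23, 24, 32, 33)

I1  is:1  ro:2  ex:10  wr:11
I2  is:2  ro:3  ex:4  wr:5
I3  is:3  ro:4  ex:8  wr:9
I4  is:6  ro:10  ex:11  wr:12  — struct: INT busy until I2 writes@5, RAW R1: wait I3 write@9
I5  is:12  ro:13  ex:21  wr:22  — struct: DIV busy until I1 writes@11
I6  is:23  ro:24  ex:32  wr:33  — struct: DIV busy until I5 writes@22
I7  is:24  ro:25  ex:27  wr:28
I8  is:29  ro:34  ex:38  wr:39  — WAW R3: wait I7 write@28, RAW R2: wait I6 write@33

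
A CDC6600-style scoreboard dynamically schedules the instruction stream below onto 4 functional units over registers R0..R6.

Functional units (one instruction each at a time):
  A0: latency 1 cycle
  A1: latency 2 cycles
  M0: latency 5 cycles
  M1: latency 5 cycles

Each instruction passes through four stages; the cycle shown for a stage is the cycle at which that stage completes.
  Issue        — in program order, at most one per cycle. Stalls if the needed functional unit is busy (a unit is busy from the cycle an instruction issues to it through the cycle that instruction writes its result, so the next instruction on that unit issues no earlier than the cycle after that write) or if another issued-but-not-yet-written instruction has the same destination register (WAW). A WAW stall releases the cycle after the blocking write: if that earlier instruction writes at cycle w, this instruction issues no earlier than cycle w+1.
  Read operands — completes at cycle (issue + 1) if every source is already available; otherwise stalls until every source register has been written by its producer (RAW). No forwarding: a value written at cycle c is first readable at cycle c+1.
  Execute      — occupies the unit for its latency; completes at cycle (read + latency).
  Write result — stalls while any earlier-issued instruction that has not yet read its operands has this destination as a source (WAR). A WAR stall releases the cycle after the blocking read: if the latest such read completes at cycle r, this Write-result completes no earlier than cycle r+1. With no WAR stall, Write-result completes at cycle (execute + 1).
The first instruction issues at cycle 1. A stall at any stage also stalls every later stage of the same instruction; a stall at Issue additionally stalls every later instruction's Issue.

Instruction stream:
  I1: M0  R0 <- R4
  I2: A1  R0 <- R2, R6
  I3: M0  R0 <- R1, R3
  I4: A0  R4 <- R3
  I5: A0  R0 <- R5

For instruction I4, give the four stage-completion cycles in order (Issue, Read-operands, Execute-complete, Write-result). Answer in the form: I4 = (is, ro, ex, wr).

  I1 | 1 | 2 | 7 | 8
  I2 | 9 | 10 | 12 | 13   WAW R0: wait I1 write@8
  I3 | 14 | 15 | 20 | 21   WAW R0: wait I2 write@13
  I4 | 15 | 16 | 17 | 18
  I5 | 22 | 23 | 24 | 25   WAW R0: wait I3 write@21

I4 = (15, 16, 17, 18)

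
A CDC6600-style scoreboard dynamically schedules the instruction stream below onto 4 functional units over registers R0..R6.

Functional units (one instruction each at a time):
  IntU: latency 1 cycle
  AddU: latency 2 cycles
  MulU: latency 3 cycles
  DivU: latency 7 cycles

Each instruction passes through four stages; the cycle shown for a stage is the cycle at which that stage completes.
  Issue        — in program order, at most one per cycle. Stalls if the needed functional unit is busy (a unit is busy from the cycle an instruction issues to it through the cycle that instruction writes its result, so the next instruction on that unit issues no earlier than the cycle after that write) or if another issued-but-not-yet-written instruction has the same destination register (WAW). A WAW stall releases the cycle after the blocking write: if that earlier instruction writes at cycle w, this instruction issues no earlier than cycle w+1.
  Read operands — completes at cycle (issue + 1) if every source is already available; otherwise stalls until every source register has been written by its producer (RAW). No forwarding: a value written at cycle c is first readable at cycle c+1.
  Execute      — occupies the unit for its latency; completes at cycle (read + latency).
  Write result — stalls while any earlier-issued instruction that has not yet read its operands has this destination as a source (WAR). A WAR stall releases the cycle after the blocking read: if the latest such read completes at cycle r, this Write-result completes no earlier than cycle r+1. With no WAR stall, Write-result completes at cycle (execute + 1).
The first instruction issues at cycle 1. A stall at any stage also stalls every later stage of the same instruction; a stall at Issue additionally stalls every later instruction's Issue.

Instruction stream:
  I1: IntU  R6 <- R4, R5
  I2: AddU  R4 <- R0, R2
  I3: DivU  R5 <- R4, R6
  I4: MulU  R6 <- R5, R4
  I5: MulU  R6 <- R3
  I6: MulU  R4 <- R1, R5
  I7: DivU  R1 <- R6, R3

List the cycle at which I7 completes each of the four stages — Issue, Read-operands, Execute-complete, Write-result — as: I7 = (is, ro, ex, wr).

1) issue 1, read 2, done 3, write 4
2) issue 2, read 3, done 5, write 6
3) issue 3, read 7, done 14, write 15  <RAW R4: wait I2 write@6>
4) issue 5, read 16, done 19, write 20  <WAW R6: wait I1 write@4 / RAW R5: wait I3 write@15>
5) issue 21, read 22, done 25, write 26  <struct: MulU busy until I4 writes@20>
6) issue 27, read 28, done 31, write 32  <struct: MulU busy until I5 writes@26>
7) issue 28, read 29, done 36, write 37

I7 = (28, 29, 36, 37)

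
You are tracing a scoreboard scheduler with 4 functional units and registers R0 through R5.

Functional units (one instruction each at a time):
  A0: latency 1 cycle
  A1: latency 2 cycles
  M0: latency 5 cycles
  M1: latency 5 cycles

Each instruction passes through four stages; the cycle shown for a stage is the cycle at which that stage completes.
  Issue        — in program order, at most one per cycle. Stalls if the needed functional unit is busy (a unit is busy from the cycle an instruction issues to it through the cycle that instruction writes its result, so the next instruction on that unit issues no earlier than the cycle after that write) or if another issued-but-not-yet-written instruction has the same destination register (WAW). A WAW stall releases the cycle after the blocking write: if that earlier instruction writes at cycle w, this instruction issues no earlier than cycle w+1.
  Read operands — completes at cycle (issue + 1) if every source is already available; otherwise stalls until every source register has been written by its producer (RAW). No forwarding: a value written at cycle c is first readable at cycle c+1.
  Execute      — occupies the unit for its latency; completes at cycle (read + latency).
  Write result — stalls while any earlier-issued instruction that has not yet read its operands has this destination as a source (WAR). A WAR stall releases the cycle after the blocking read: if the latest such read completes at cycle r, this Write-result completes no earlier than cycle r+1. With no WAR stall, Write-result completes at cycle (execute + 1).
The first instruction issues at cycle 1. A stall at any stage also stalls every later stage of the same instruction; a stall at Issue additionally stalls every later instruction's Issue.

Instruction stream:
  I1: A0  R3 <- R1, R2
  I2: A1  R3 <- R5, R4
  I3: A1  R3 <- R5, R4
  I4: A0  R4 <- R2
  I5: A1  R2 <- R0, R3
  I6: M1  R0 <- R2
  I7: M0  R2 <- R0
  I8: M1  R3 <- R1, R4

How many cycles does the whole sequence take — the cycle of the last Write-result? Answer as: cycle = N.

c1: I1→A0
c2: I1 RO
c3: I1 EX
c4: I1 WR R3
c5: I2→A1
c6: I2 RO
c8: I2 EX
c9: I2 WR R3
c10: I3→A1
c11: I3 RO, I4→A0
c12: I4 RO
c13: I3 EX, I4 EX
c14: I3 WR R3, I4 WR R4
c15: I5→A1
c16: I5 RO, I6→M1
c18: I5 EX
c19: I5 WR R2
c20: I6 RO, I7→M0
c25: I6 EX
c26: I6 WR R0
c27: I7 RO, I8→M1
c28: I8 RO
c32: I7 EX
c33: I7 WR R2, I8 EX
c34: I8 WR R3

cycle = 34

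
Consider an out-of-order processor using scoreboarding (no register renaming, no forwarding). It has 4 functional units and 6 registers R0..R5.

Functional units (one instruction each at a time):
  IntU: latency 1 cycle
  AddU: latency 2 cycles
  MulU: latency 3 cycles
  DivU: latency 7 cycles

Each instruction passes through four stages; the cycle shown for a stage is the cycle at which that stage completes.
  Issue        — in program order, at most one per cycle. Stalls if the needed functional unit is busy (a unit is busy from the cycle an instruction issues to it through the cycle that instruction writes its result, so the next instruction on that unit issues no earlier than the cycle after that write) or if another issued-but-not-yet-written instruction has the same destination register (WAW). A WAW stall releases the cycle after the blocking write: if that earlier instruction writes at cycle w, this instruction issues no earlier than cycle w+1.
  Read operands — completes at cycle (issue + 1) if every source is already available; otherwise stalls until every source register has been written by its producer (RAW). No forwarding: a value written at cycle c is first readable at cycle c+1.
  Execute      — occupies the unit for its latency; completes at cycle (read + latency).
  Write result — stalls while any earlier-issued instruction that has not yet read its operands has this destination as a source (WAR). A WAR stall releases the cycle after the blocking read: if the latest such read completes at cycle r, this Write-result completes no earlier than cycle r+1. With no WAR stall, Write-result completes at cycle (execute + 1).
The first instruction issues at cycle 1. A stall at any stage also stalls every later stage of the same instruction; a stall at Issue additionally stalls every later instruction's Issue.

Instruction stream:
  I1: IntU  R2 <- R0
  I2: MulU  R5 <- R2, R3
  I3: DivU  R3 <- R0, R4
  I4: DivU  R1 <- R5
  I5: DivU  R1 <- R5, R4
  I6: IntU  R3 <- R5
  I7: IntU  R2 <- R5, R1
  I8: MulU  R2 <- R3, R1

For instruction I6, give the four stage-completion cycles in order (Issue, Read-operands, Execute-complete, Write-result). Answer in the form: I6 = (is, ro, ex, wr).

I6 = (24, 25, 26, 27)

I1: IS=1 RO=2 EX=3 WR=4
I2: IS=2 RO=5 EX=8 WR=9  [RAW R2: wait I1 write@4]
I3: IS=3 RO=4 EX=11 WR=12
I4: IS=13 RO=14 EX=21 WR=22  [struct: DivU busy until I3 writes@12]
I5: IS=23 RO=24 EX=31 WR=32  [struct: DivU busy until I4 writes@22]
I6: IS=24 RO=25 EX=26 WR=27
I7: IS=28 RO=33 EX=34 WR=35  [struct: IntU busy until I6 writes@27; RAW R1: wait I5 write@32]
I8: IS=36 RO=37 EX=40 WR=41  [WAW R2: wait I7 write@35]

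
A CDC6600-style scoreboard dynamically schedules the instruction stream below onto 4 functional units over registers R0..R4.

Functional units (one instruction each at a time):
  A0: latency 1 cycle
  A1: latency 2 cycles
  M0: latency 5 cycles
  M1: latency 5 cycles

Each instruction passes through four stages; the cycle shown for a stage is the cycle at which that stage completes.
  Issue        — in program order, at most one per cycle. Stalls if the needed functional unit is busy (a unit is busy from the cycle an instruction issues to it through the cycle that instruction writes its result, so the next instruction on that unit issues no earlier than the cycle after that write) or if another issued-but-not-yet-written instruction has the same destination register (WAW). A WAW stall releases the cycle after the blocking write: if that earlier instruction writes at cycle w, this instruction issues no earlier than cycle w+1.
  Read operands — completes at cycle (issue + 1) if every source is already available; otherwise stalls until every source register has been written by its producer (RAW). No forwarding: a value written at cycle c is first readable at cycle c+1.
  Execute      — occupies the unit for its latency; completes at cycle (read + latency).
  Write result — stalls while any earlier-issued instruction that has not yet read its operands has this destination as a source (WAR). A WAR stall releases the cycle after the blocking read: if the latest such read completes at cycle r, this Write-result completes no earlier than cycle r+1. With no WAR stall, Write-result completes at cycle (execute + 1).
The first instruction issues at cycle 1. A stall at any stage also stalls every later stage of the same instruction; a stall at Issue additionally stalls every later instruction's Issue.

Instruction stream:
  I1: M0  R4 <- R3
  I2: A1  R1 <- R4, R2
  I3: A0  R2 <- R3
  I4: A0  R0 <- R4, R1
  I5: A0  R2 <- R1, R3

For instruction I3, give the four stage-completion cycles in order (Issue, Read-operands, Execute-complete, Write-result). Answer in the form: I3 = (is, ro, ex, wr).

c1: I1→M0
c2: I1 RO; I2→A1
c3: I3→A0
c4: I3 RO
c5: I3 EX
c7: I1 EX
c8: I1 WR R4
c9: I2 RO
c10: I3 WR R2
c11: I2 EX; I4→A0
c12: I2 WR R1
c13: I4 RO
c14: I4 EX
c15: I4 WR R0
c16: I5→A0
c17: I5 RO
c18: I5 EX
c19: I5 WR R2

I3 = (3, 4, 5, 10)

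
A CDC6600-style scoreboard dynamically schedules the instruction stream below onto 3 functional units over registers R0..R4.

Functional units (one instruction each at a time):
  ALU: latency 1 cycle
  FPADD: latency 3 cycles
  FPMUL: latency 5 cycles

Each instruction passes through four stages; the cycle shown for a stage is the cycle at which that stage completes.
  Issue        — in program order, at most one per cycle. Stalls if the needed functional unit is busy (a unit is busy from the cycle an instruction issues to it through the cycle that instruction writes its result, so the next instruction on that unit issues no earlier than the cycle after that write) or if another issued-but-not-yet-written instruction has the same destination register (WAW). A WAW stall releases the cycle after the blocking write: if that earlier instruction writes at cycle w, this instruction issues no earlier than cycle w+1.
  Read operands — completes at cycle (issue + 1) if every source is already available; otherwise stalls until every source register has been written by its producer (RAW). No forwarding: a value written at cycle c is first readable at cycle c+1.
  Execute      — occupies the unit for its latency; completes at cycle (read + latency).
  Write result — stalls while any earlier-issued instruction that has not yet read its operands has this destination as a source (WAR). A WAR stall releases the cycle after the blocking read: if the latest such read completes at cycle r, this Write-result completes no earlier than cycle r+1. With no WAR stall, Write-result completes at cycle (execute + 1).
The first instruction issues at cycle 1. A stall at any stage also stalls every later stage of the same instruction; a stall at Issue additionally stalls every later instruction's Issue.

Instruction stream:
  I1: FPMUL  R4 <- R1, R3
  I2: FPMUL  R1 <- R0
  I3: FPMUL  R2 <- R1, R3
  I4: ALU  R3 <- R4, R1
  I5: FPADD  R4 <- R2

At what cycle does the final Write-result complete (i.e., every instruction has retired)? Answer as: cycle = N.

cycle = 29

1) issue 1, read 2, done 7, write 8
2) issue 9, read 10, done 15, write 16  <struct: FPMUL busy until I1 writes@8>
3) issue 17, read 18, done 23, write 24  <struct: FPMUL busy until I2 writes@16>
4) issue 18, read 19, done 20, write 21
5) issue 19, read 25, done 28, write 29  <RAW R2: wait I3 write@24>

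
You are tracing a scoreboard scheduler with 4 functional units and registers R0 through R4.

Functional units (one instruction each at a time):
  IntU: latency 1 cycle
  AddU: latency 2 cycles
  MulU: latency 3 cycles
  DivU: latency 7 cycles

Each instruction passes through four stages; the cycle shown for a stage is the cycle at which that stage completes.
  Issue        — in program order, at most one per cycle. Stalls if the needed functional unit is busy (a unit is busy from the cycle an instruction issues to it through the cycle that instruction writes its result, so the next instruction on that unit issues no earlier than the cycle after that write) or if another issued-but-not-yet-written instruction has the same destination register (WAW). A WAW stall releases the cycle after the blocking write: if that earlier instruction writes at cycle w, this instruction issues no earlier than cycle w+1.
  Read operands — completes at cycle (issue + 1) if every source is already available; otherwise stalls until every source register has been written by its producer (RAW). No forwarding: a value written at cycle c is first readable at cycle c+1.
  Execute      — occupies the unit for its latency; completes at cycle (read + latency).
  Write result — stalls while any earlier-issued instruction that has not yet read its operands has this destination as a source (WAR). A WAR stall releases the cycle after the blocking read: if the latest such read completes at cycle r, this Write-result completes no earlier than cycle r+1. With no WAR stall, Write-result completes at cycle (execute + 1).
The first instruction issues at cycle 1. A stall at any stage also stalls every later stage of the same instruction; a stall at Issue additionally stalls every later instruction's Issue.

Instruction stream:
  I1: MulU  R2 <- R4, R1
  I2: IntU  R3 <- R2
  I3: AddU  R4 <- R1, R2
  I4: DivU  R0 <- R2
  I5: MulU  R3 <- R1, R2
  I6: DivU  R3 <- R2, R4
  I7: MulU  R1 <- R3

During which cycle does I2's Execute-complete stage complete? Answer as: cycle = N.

cycle 1: issue I1 (MulU)
cycle 2: I1 read-ops, issue I2 (IntU)
cycle 3: issue I3 (AddU)
cycle 4: issue I4 (DivU)
cycle 5: I1 finished on MulU
cycle 6: I1→R2
cycle 7: I2 read-ops, I3 read-ops, I4 read-ops
cycle 8: I2 finished on IntU
cycle 9: I2→R3, I3 finished on AddU
cycle 10: I3→R4, issue I5 (MulU)
cycle 11: I5 read-ops
cycle 14: I4 finished on DivU, I5 finished on MulU
cycle 15: I4→R0, I5→R3
cycle 16: issue I6 (DivU)
cycle 17: I6 read-ops, issue I7 (MulU)
cycle 24: I6 finished on DivU
cycle 25: I6→R3
cycle 26: I7 read-ops
cycle 29: I7 finished on MulU
cycle 30: I7→R1

cycle = 8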